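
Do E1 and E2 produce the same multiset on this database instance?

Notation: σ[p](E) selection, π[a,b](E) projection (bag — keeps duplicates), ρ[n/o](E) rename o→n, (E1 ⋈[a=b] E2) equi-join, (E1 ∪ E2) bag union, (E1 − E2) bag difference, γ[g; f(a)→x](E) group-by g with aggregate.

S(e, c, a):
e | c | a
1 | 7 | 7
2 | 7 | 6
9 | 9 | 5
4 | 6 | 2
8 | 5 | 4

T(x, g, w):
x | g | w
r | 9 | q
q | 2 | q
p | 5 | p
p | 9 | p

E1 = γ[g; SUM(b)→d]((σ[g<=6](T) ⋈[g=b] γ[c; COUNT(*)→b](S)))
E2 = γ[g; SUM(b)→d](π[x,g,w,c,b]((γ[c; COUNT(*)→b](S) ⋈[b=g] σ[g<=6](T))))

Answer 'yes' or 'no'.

E1 stepwise |·|:
  T → 4
  σ[g<=6](T) → 2
  S → 5
  γ[c; COUNT(*)→b](S) → 4
  (σ[g<=6](T) ⋈[g=b] γ[c; COUNT(*)→b](S)) → 1
  γ[g; SUM(b)→d]((σ[g<=6](T) ⋈[g=b] γ[c; COUNT(*)→b](S))) → 1
E2 stepwise |·|:
  S → 5
  γ[c; COUNT(*)→b](S) → 4
  T → 4
  σ[g<=6](T) → 2
  (γ[c; COUNT(*)→b](S) ⋈[b=g] σ[g<=6](T)) → 1
  π[x,g,w,c,b]((γ[c; COUNT(*)→b](S) ⋈[b=g] σ[g<=6](T))) → 1
  γ[g; SUM(b)→d](π[x,g,w,c,b]((γ[c; COUNT(*)→b](S) ⋈[b=g] σ[g<=6](T)))) → 1

E1 and E2 produce the same multiset:
g | d
2 | 2

yes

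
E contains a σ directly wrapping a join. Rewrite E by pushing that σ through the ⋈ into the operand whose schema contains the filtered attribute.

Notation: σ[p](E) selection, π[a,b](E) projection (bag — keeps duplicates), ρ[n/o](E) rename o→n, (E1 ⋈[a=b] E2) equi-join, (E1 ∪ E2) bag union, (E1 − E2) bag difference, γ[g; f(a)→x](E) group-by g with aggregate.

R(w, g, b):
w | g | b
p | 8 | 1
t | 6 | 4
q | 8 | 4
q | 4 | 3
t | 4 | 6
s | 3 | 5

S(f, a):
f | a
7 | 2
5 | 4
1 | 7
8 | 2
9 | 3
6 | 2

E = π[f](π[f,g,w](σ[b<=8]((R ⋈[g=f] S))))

σ filters on b, owned by the left side.
E' = π[f](π[f,g,w]((σ[b<=8](R) ⋈[g=f] S)))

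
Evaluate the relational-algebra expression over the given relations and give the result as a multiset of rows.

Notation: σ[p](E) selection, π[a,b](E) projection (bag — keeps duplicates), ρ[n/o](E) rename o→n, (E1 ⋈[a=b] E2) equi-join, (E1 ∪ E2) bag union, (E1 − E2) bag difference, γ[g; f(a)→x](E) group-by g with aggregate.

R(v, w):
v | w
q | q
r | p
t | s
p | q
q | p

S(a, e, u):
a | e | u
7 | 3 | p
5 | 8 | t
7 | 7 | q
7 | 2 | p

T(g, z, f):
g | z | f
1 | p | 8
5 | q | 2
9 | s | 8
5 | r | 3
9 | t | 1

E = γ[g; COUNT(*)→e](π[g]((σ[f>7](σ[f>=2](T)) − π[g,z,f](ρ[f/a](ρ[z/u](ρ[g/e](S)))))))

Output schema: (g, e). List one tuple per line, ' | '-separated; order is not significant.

Subexpression sizes:
  T → 5
  σ[f>=2](T) → 4
  σ[f>7](σ[f>=2](T)) → 2
  S → 4
  ρ[g/e](S) → 4
  ρ[z/u](ρ[g/e](S)) → 4
  ρ[f/a](ρ[z/u](ρ[g/e](S))) → 4
  π[g,z,f](ρ[f/a](ρ[z/u](ρ[g/e](S)))) → 4
  (σ[f>7](σ[f>=2](T)) − π[g,z,f](ρ[f/a](ρ[z/u](ρ[g/e](S))))) → 2
  π[g]((σ[f>7](σ[f>=2](T)) − π[g,z,f](ρ[f/a](ρ[z/u](ρ[g/e](S)))))) → 2
  γ[g; COUNT(*)→e](π[g]((σ[f>7](σ[f>=2](T)) − π[g,z,f](ρ[f/a](ρ[z/u](ρ[g/e](S))))))) → 2

== RESULT ==
g | e
1 | 1
9 | 1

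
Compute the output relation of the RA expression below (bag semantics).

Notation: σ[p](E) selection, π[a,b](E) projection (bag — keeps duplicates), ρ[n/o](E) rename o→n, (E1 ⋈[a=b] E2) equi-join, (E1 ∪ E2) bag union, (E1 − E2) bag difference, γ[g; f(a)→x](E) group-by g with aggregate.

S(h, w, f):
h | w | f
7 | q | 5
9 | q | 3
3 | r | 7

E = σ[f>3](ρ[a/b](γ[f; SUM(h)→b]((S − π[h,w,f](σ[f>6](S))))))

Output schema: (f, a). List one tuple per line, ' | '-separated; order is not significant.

Per-node cardinality:
  S → 3
  S → 3
  σ[f>6](S) → 1
  π[h,w,f](σ[f>6](S)) → 1
  (S − π[h,w,f](σ[f>6](S))) → 2
  γ[f; SUM(h)→b]((S − π[h,w,f](σ[f>6](S)))) → 2
  ρ[a/b](γ[f; SUM(h)→b]((S − π[h,w,f](σ[f>6](S))))) → 2
  σ[f>3](ρ[a/b](γ[f; SUM(h)→b]((S − π[h,w,f](σ[f>6](S)))))) → 1

== RESULT ==
f | a
5 | 7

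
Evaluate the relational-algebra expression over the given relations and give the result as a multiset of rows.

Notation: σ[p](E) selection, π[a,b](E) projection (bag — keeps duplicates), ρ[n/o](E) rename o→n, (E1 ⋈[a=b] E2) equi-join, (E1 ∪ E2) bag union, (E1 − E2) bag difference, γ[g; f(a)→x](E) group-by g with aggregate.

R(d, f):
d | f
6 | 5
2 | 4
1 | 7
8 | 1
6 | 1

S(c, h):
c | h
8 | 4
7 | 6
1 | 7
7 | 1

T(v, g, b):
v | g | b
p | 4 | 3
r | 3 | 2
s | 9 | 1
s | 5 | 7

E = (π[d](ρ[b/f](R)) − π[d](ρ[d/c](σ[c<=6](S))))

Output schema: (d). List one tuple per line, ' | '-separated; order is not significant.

Subexpression sizes:
  R → 5
  ρ[b/f](R) → 5
  π[d](ρ[b/f](R)) → 5
  S → 4
  σ[c<=6](S) → 1
  ρ[d/c](σ[c<=6](S)) → 1
  π[d](ρ[d/c](σ[c<=6](S))) → 1
  (π[d](ρ[b/f](R)) − π[d](ρ[d/c](σ[c<=6](S)))) → 4

== RESULT ==
d
2
6
6
8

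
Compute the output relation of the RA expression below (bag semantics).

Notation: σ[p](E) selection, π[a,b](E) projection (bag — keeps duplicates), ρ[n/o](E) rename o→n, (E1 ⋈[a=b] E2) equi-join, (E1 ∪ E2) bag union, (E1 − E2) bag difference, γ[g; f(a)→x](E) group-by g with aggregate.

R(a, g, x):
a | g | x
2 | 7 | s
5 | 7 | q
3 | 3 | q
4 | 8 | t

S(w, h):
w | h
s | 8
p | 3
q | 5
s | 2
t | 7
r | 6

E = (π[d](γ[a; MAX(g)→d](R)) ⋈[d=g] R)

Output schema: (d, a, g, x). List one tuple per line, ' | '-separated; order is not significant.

Stepwise |·|:
  R → 4
  γ[a; MAX(g)→d](R) → 4
  π[d](γ[a; MAX(g)→d](R)) → 4
  R → 4
  (π[d](γ[a; MAX(g)→d](R)) ⋈[d=g] R) → 6

== RESULT ==
d | a | g | x
3 | 3 | 3 | q
7 | 2 | 7 | s
7 | 2 | 7 | s
7 | 5 | 7 | q
7 | 5 | 7 | q
8 | 4 | 8 | t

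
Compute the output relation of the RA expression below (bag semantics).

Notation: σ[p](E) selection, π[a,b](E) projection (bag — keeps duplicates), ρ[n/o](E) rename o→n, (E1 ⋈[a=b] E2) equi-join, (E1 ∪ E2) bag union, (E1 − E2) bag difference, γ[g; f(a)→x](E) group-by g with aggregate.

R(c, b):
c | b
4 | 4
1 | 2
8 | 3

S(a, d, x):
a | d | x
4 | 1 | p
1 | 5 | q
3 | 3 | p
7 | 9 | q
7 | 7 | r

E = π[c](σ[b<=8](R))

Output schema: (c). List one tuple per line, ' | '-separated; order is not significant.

Stepwise |·|:
  R → 3
  σ[b<=8](R) → 3
  π[c](σ[b<=8](R)) → 3

== RESULT ==
c
1
4
8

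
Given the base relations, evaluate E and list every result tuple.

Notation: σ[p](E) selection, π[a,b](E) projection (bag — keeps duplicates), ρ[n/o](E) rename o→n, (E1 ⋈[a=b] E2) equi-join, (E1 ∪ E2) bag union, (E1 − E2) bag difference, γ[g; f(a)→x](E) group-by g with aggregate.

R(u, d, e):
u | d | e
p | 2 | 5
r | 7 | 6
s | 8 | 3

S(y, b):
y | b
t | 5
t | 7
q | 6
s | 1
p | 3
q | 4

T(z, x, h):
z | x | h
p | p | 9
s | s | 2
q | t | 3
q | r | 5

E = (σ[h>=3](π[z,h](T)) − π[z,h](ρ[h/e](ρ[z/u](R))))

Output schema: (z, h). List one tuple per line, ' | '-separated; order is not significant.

Subexpression sizes:
  T → 4
  π[z,h](T) → 4
  σ[h>=3](π[z,h](T)) → 3
  R → 3
  ρ[z/u](R) → 3
  ρ[h/e](ρ[z/u](R)) → 3
  π[z,h](ρ[h/e](ρ[z/u](R))) → 3
  (σ[h>=3](π[z,h](T)) − π[z,h](ρ[h/e](ρ[z/u](R)))) → 3

== RESULT ==
z | h
p | 9
q | 3
q | 5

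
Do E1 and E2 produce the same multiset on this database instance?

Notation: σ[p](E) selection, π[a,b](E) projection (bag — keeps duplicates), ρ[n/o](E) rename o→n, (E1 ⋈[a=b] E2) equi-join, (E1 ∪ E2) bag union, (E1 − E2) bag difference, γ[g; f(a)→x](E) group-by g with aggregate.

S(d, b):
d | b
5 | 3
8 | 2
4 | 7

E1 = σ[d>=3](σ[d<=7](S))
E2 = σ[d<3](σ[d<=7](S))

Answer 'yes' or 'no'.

E1 subexpression sizes:
  S → 3
  σ[d<=7](S) → 2
  σ[d>=3](σ[d<=7](S)) → 2
E2 subexpression sizes:
  S → 3
  σ[d<=7](S) → 2
  σ[d<3](σ[d<=7](S)) → 0

E1 result:
d | b
4 | 7
5 | 3
E2 result:
d | b
(0 rows)
Witness: (5, 3) appears 1× in E1 but 0× in E2.

no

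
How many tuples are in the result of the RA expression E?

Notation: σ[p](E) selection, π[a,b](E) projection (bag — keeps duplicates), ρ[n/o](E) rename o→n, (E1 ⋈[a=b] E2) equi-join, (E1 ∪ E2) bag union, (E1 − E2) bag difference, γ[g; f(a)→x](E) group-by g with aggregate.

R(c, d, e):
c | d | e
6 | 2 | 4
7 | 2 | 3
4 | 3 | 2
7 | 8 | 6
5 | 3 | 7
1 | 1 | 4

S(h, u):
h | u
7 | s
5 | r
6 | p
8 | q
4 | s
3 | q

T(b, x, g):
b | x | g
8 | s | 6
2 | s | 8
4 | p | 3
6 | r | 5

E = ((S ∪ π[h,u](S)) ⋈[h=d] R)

Stepwise |·|:
  S → 6
  S → 6
  π[h,u](S) → 6
  (S ∪ π[h,u](S)) → 12
  R → 6
  ((S ∪ π[h,u](S)) ⋈[h=d] R) → 6

|E| = 6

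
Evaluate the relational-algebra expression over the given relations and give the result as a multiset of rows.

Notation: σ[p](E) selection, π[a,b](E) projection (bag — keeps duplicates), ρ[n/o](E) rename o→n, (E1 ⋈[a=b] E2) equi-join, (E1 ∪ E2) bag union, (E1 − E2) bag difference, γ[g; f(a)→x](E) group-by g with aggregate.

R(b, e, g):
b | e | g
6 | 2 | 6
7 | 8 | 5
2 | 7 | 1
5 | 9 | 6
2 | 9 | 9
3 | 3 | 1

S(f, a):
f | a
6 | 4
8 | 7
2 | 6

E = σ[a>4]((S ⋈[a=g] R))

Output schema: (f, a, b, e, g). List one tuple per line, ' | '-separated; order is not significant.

Stepwise |·|:
  S → 3
  R → 6
  (S ⋈[a=g] R) → 2
  σ[a>4]((S ⋈[a=g] R)) → 2

== RESULT ==
f | a | b | e | g
2 | 6 | 5 | 9 | 6
2 | 6 | 6 | 2 | 6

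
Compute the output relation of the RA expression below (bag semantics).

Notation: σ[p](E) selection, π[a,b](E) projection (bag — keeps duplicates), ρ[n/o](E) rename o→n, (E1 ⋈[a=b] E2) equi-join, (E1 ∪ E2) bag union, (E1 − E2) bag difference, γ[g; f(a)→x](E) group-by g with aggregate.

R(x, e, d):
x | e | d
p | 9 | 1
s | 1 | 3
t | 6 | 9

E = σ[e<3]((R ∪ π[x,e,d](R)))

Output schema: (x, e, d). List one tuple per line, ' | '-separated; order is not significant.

Stepwise |·|:
  R → 3
  R → 3
  π[x,e,d](R) → 3
  (R ∪ π[x,e,d](R)) → 6
  σ[e<3]((R ∪ π[x,e,d](R))) → 2

== RESULT ==
x | e | d
s | 1 | 3
s | 1 | 3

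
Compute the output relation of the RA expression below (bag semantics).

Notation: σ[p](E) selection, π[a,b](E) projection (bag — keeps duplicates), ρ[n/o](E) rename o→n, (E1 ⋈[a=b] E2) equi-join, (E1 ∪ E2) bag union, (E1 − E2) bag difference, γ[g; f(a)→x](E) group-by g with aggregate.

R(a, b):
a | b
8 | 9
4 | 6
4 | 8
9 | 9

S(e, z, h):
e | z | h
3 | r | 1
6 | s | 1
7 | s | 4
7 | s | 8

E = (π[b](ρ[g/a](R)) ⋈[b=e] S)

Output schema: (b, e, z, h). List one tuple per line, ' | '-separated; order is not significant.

Subexpression sizes:
  R → 4
  ρ[g/a](R) → 4
  π[b](ρ[g/a](R)) → 4
  S → 4
  (π[b](ρ[g/a](R)) ⋈[b=e] S) → 1

== RESULT ==
b | e | z | h
6 | 6 | s | 1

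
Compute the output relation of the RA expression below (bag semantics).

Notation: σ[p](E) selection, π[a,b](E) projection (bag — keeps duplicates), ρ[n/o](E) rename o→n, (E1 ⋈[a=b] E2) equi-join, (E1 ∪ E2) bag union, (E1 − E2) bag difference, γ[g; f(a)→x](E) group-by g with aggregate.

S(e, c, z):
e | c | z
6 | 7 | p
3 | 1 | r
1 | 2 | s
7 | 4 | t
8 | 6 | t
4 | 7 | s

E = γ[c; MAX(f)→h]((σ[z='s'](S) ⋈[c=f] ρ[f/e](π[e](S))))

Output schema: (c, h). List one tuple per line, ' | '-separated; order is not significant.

Stepwise |·|:
  S → 6
  σ[z='s'](S) → 2
  S → 6
  π[e](S) → 6
  ρ[f/e](π[e](S)) → 6
  (σ[z='s'](S) ⋈[c=f] ρ[f/e](π[e](S))) → 1
  γ[c; MAX(f)→h]((σ[z='s'](S) ⋈[c=f] ρ[f/e](π[e](S)))) → 1

== RESULT ==
c | h
7 | 7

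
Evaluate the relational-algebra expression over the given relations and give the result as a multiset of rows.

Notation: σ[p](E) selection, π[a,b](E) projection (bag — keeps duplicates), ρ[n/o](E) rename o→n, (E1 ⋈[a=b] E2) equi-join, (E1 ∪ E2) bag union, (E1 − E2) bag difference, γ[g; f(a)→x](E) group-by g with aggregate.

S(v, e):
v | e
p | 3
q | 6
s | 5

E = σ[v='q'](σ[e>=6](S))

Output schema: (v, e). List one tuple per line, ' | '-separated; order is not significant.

Subexpression sizes:
  S → 3
  σ[e>=6](S) → 1
  σ[v='q'](σ[e>=6](S)) → 1

== RESULT ==
v | e
q | 6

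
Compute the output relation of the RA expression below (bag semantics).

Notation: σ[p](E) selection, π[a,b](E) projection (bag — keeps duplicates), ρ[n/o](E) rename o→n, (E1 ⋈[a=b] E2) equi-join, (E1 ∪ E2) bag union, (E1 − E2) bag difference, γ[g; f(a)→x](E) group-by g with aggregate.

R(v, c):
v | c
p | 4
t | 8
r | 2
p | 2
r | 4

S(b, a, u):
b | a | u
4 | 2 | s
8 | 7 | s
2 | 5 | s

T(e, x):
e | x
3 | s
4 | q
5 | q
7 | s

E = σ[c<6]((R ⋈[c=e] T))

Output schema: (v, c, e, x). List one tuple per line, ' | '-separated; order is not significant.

Subexpression sizes:
  R → 5
  T → 4
  (R ⋈[c=e] T) → 2
  σ[c<6]((R ⋈[c=e] T)) → 2

== RESULT ==
v | c | e | x
p | 4 | 4 | q
r | 4 | 4 | q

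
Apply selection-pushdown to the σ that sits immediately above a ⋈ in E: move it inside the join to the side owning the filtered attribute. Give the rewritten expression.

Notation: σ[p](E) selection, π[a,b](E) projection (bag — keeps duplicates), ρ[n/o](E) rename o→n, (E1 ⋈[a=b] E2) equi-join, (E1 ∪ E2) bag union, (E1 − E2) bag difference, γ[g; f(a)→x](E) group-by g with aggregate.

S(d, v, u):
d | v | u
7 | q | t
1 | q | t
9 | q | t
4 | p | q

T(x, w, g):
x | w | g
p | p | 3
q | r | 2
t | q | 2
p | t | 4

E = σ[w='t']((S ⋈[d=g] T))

σ filters on w, owned by the right side.
E' = (S ⋈[d=g] σ[w='t'](T))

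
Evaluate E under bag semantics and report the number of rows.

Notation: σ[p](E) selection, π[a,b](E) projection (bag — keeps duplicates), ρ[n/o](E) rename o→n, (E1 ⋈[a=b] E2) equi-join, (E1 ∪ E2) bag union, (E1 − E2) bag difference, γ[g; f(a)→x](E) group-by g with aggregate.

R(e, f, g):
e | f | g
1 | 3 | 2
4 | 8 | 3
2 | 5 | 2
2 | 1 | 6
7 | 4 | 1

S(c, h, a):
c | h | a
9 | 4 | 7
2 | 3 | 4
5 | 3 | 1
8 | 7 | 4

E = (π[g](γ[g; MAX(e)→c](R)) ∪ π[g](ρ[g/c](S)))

Stepwise |·|:
  R → 5
  γ[g; MAX(e)→c](R) → 4
  π[g](γ[g; MAX(e)→c](R)) → 4
  S → 4
  ρ[g/c](S) → 4
  π[g](ρ[g/c](S)) → 4
  (π[g](γ[g; MAX(e)→c](R)) ∪ π[g](ρ[g/c](S))) → 8

|E| = 8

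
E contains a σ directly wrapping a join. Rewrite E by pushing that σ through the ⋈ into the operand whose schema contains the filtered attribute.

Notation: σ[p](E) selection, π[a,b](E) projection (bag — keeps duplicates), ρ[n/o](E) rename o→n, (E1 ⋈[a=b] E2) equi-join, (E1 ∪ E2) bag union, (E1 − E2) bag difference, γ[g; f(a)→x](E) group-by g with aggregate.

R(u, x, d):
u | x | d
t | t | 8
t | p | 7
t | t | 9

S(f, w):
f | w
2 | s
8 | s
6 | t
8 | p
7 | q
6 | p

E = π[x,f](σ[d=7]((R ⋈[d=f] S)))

σ filters on d, owned by the left side.
E' = π[x,f]((σ[d=7](R) ⋈[d=f] S))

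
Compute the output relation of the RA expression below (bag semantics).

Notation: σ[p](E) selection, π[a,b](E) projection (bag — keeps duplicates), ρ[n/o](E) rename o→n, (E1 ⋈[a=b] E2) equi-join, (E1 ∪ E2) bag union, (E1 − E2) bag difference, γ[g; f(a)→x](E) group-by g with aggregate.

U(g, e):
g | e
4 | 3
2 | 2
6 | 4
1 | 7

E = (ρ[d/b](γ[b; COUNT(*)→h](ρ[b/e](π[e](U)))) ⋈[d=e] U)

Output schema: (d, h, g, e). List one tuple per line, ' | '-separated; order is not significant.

Row counts bottom-up:
  U → 4
  π[e](U) → 4
  ρ[b/e](π[e](U)) → 4
  γ[b; COUNT(*)→h](ρ[b/e](π[e](U))) → 4
  ρ[d/b](γ[b; COUNT(*)→h](ρ[b/e](π[e](U)))) → 4
  U → 4
  (ρ[d/b](γ[b; COUNT(*)→h](ρ[b/e](π[e](U)))) ⋈[d=e] U) → 4

== RESULT ==
d | h | g | e
2 | 1 | 2 | 2
3 | 1 | 4 | 3
4 | 1 | 6 | 4
7 | 1 | 1 | 7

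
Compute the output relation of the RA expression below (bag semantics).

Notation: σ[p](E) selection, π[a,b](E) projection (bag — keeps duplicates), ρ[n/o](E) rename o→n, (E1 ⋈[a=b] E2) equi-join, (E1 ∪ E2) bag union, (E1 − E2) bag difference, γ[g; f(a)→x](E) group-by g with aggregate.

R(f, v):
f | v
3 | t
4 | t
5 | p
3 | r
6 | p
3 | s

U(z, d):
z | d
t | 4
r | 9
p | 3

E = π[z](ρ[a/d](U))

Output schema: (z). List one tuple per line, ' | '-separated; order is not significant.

Subexpression sizes:
  U → 3
  ρ[a/d](U) → 3
  π[z](ρ[a/d](U)) → 3

== RESULT ==
z
p
r
t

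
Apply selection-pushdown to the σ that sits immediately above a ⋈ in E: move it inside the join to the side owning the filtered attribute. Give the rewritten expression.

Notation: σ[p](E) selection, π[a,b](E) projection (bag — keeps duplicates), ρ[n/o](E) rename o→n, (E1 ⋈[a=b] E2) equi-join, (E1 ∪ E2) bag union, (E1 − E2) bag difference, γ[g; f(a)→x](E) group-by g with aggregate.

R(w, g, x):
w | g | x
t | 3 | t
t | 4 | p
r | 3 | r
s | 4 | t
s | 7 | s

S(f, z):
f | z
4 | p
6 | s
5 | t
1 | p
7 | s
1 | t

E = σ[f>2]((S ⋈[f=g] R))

σ filters on f, owned by the left side.
E' = (σ[f>2](S) ⋈[f=g] R)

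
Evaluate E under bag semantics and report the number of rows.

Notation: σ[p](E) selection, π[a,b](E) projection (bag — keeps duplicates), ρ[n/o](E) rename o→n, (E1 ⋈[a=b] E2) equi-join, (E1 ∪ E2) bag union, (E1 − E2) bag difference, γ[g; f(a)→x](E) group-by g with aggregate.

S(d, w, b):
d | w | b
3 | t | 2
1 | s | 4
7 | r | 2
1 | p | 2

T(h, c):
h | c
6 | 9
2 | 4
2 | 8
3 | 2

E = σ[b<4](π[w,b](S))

Subexpression sizes:
  S → 4
  π[w,b](S) → 4
  σ[b<4](π[w,b](S)) → 3

|E| = 3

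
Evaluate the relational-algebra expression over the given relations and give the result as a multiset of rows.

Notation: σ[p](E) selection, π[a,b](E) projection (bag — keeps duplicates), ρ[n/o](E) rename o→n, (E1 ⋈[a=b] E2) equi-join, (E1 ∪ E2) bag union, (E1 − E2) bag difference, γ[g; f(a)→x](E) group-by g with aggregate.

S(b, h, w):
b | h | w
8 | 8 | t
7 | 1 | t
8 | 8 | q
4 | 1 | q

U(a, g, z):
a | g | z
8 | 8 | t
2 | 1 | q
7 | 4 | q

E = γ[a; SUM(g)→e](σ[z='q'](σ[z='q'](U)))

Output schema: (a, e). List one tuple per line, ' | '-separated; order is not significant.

Stepwise |·|:
  U → 3
  σ[z='q'](U) → 2
  σ[z='q'](σ[z='q'](U)) → 2
  γ[a; SUM(g)→e](σ[z='q'](σ[z='q'](U))) → 2

== RESULT ==
a | e
2 | 1
7 | 4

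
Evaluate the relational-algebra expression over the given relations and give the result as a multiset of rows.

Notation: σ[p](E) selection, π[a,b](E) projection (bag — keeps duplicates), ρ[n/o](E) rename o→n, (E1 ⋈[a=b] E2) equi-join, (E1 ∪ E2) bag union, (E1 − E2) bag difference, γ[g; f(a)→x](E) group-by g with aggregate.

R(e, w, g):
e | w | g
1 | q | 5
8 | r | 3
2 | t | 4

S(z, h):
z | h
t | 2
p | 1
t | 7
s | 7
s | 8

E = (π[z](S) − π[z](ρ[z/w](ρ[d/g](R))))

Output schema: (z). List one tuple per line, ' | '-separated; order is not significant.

Per-node cardinality:
  S → 5
  π[z](S) → 5
  R → 3
  ρ[d/g](R) → 3
  ρ[z/w](ρ[d/g](R)) → 3
  π[z](ρ[z/w](ρ[d/g](R))) → 3
  (π[z](S) − π[z](ρ[z/w](ρ[d/g](R)))) → 4

== RESULT ==
z
p
s
s
t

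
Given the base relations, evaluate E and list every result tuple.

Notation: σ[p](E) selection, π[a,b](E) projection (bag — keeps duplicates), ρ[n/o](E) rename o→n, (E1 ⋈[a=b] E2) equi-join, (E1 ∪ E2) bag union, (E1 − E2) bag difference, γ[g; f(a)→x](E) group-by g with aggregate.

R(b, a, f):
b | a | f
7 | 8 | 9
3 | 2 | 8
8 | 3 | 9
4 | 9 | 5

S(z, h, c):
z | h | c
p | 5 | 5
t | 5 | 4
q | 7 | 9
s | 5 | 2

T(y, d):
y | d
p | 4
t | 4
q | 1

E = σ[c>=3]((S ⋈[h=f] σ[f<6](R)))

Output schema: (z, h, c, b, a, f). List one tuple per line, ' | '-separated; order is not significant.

Stepwise |·|:
  S → 4
  R → 4
  σ[f<6](R) → 1
  (S ⋈[h=f] σ[f<6](R)) → 3
  σ[c>=3]((S ⋈[h=f] σ[f<6](R))) → 2

== RESULT ==
z | h | c | b | a | f
p | 5 | 5 | 4 | 9 | 5
t | 5 | 4 | 4 | 9 | 5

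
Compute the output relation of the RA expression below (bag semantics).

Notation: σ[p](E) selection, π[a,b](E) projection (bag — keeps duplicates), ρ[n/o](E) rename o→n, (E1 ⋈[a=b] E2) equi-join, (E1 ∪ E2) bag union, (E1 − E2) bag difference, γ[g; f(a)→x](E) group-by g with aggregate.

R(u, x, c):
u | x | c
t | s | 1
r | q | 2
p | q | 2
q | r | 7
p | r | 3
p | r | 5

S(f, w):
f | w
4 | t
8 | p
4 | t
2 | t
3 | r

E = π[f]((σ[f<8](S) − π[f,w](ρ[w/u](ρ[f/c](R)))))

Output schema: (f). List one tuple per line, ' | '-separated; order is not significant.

Row counts bottom-up:
  S → 5
  σ[f<8](S) → 4
  R → 6
  ρ[f/c](R) → 6
  ρ[w/u](ρ[f/c](R)) → 6
  π[f,w](ρ[w/u](ρ[f/c](R))) → 6
  (σ[f<8](S) − π[f,w](ρ[w/u](ρ[f/c](R)))) → 4
  π[f]((σ[f<8](S) − π[f,w](ρ[w/u](ρ[f/c](R))))) → 4

== RESULT ==
f
2
3
4
4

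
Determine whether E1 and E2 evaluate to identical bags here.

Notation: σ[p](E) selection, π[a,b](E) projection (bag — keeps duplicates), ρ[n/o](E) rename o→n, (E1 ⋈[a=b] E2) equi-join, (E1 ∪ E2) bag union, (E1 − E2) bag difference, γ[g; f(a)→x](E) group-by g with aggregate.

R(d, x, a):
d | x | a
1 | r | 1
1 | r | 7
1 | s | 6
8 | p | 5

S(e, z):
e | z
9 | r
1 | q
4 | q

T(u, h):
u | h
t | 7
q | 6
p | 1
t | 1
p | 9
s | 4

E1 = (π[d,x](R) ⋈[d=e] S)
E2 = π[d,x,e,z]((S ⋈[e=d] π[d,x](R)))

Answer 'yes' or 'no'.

E1 row counts bottom-up:
  R → 4
  π[d,x](R) → 4
  S → 3
  (π[d,x](R) ⋈[d=e] S) → 3
E2 row counts bottom-up:
  S → 3
  R → 4
  π[d,x](R) → 4
  (S ⋈[e=d] π[d,x](R)) → 3
  π[d,x,e,z]((S ⋈[e=d] π[d,x](R))) → 3

E1 and E2 produce the same multiset:
d | x | e | z
1 | r | 1 | q
1 | r | 1 | q
1 | s | 1 | q

yes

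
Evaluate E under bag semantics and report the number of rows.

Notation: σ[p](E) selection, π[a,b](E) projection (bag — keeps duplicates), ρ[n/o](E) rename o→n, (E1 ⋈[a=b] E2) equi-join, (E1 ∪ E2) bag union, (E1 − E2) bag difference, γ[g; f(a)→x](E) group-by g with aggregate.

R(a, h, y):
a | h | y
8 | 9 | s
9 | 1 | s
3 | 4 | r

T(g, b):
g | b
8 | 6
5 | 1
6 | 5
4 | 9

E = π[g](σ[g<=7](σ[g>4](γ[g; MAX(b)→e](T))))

Row counts bottom-up:
  T → 4
  γ[g; MAX(b)→e](T) → 4
  σ[g>4](γ[g; MAX(b)→e](T)) → 3
  σ[g<=7](σ[g>4](γ[g; MAX(b)→e](T))) → 2
  π[g](σ[g<=7](σ[g>4](γ[g; MAX(b)→e](T)))) → 2

|E| = 2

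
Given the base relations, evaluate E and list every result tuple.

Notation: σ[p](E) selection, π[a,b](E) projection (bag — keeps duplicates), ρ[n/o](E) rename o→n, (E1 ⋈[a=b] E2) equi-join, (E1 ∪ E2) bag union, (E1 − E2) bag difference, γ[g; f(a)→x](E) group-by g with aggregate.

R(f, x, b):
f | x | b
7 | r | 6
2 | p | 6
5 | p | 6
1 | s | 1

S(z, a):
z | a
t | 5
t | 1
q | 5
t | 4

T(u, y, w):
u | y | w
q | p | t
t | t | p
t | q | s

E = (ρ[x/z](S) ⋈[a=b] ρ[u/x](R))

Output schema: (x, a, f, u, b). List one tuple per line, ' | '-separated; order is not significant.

Stepwise |·|:
  S → 4
  ρ[x/z](S) → 4
  R → 4
  ρ[u/x](R) → 4
  (ρ[x/z](S) ⋈[a=b] ρ[u/x](R)) → 1

== RESULT ==
x | a | f | u | b
t | 1 | 1 | s | 1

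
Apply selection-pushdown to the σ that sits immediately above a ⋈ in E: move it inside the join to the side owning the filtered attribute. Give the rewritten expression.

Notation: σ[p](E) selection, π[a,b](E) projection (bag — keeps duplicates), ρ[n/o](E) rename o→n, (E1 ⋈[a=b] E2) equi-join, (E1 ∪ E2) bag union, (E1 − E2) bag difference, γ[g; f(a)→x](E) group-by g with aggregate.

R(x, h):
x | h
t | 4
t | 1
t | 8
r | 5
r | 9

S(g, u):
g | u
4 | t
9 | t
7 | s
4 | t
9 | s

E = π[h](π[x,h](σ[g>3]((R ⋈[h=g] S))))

σ filters on g, owned by the right side.
E' = π[h](π[x,h]((R ⋈[h=g] σ[g>3](S))))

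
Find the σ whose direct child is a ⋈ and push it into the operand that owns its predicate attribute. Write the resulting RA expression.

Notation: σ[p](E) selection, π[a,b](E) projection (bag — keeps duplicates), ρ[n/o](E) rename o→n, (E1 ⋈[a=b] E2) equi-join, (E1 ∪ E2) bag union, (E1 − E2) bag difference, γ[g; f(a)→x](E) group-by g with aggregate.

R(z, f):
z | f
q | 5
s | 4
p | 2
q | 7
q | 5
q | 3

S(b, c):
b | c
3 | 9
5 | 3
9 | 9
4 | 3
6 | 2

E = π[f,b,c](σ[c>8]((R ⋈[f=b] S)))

σ filters on c, owned by the right side.
E' = π[f,b,c]((R ⋈[f=b] σ[c>8](S)))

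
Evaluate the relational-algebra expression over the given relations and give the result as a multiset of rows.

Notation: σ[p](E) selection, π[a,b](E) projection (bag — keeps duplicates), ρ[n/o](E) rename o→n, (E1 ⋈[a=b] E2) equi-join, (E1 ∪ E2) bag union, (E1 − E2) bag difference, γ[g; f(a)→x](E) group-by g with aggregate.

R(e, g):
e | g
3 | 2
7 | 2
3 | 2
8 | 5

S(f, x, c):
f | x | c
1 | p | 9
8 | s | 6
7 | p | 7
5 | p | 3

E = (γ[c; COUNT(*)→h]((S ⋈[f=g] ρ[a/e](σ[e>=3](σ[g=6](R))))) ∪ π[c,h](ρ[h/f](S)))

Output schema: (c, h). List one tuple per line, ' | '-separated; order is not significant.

Per-node cardinality:
  S → 4
  R → 4
  σ[g=6](R) → 0
  σ[e>=3](σ[g=6](R)) → 0
  ρ[a/e](σ[e>=3](σ[g=6](R))) → 0
  (S ⋈[f=g] ρ[a/e](σ[e>=3](σ[g=6](R)))) → 0
  γ[c; COUNT(*)→h]((S ⋈[f=g] ρ[a/e](σ[e>=3](σ[g=6](R))))) → 0
  S → 4
  ρ[h/f](S) → 4
  π[c,h](ρ[h/f](S)) → 4
  (γ[c; COUNT(*)→h]((S ⋈[f=g] ρ[a/e](σ[e>=3](σ[g=6](R))))) ∪ π[c,h](ρ[h/f](S))) → 4

== RESULT ==
c | h
3 | 5
6 | 8
7 | 7
9 | 1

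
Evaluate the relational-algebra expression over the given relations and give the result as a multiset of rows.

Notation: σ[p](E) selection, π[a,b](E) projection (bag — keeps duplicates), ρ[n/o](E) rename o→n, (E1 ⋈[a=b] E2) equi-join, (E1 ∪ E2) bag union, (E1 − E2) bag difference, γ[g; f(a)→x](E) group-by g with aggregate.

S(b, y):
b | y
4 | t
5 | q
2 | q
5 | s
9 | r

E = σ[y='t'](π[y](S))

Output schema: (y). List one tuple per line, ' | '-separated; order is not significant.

Per-node cardinality:
  S → 5
  π[y](S) → 5
  σ[y='t'](π[y](S)) → 1

== RESULT ==
y
t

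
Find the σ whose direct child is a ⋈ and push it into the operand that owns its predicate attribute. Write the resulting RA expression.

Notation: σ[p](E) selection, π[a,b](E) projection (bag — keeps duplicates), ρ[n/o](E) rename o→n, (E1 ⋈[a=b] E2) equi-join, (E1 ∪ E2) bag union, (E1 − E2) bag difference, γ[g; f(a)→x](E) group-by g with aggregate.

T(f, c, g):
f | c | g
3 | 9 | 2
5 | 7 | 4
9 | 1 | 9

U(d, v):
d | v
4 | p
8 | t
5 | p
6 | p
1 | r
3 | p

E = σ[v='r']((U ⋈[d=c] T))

σ filters on v, owned by the left side.
E' = (σ[v='r'](U) ⋈[d=c] T)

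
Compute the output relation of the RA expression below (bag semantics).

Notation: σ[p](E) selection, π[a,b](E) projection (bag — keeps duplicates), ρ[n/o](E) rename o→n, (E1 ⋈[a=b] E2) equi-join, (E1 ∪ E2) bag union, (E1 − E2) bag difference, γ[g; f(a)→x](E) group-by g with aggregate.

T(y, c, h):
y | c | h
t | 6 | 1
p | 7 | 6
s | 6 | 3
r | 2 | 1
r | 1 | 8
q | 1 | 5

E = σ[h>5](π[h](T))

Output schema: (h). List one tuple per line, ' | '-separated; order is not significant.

Per-node cardinality:
  T → 6
  π[h](T) → 6
  σ[h>5](π[h](T)) → 2

== RESULT ==
h
6
8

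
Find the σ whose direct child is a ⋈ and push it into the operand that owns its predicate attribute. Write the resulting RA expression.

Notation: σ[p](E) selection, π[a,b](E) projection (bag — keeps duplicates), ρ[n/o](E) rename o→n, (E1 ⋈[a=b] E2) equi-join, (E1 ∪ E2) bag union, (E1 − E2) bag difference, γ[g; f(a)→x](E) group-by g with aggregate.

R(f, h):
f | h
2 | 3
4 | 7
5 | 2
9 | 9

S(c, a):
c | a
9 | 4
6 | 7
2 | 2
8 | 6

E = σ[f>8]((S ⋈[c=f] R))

σ filters on f, owned by the right side.
E' = (S ⋈[c=f] σ[f>8](R))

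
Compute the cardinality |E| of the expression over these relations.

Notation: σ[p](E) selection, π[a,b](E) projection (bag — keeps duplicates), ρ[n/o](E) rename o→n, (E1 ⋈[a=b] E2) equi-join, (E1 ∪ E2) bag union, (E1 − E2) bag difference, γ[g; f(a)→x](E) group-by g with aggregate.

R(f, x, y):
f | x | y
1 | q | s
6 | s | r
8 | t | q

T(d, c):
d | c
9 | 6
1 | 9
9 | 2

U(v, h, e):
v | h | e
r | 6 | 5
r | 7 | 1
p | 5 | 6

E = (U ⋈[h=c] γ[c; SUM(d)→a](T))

Subexpression sizes:
  U → 3
  T → 3
  γ[c; SUM(d)→a](T) → 3
  (U ⋈[h=c] γ[c; SUM(d)→a](T)) → 1

|E| = 1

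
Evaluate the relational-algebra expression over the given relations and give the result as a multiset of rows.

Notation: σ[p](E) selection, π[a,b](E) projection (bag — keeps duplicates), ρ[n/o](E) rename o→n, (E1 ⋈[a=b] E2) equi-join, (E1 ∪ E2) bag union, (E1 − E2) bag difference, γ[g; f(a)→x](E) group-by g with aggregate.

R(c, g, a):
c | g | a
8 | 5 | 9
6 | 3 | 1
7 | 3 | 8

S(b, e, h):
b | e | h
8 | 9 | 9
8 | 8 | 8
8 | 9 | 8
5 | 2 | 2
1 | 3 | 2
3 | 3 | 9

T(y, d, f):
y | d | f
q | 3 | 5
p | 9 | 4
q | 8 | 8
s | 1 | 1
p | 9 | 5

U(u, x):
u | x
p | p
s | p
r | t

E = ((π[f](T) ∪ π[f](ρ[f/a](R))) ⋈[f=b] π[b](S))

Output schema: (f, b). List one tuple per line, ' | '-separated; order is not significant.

Stepwise |·|:
  T → 5
  π[f](T) → 5
  R → 3
  ρ[f/a](R) → 3
  π[f](ρ[f/a](R)) → 3
  (π[f](T) ∪ π[f](ρ[f/a](R))) → 8
  S → 6
  π[b](S) → 6
  ((π[f](T) ∪ π[f](ρ[f/a](R))) ⋈[f=b] π[b](S)) → 10

== RESULT ==
f | b
1 | 1
1 | 1
5 | 5
5 | 5
8 | 8
8 | 8
8 | 8
8 | 8
8 | 8
8 | 8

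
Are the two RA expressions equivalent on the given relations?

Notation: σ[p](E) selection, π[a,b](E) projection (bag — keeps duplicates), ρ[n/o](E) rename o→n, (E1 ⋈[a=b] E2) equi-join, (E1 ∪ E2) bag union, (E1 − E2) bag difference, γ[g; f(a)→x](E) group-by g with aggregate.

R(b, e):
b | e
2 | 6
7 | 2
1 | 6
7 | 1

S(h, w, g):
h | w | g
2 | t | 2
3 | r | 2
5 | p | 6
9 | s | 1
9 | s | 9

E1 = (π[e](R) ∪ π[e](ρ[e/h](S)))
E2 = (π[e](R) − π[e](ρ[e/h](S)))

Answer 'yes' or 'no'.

E1 subexpression sizes:
  R → 4
  π[e](R) → 4
  S → 5
  ρ[e/h](S) → 5
  π[e](ρ[e/h](S)) → 5
  (π[e](R) ∪ π[e](ρ[e/h](S))) → 9
E2 subexpression sizes:
  R → 4
  π[e](R) → 4
  S → 5
  ρ[e/h](S) → 5
  π[e](ρ[e/h](S)) → 5
  (π[e](R) − π[e](ρ[e/h](S))) → 3

E1 result:
e
1
2
2
3
5
6
6
9
9
E2 result:
e
1
6
6
Witness: (2,) appears 2× in E1 but 0× in E2.

no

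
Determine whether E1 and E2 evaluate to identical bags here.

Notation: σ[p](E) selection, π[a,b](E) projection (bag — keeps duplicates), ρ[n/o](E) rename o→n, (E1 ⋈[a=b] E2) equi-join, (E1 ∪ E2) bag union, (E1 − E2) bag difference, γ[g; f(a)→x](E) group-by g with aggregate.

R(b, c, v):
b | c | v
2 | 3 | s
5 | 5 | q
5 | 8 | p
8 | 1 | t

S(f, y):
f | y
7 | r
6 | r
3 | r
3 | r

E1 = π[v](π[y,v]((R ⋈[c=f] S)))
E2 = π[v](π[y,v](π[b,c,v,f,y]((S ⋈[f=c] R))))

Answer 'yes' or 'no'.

E1 stepwise |·|:
  R → 4
  S → 4
  (R ⋈[c=f] S) → 2
  π[y,v]((R ⋈[c=f] S)) → 2
  π[v](π[y,v]((R ⋈[c=f] S))) → 2
E2 stepwise |·|:
  S → 4
  R → 4
  (S ⋈[f=c] R) → 2
  π[b,c,v,f,y]((S ⋈[f=c] R)) → 2
  π[y,v](π[b,c,v,f,y]((S ⋈[f=c] R))) → 2
  π[v](π[y,v](π[b,c,v,f,y]((S ⋈[f=c] R)))) → 2

E1 and E2 produce the same multiset:
v
s
s

yes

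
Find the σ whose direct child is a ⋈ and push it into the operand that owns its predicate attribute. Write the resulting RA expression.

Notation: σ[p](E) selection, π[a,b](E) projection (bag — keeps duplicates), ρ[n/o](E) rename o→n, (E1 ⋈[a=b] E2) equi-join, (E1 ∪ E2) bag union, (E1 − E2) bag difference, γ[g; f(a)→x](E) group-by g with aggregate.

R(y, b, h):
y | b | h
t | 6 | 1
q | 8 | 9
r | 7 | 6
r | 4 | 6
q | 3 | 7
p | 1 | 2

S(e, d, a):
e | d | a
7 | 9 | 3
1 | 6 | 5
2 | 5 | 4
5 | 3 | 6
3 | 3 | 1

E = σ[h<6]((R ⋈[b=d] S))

σ filters on h, owned by the left side.
E' = (σ[h<6](R) ⋈[b=d] S)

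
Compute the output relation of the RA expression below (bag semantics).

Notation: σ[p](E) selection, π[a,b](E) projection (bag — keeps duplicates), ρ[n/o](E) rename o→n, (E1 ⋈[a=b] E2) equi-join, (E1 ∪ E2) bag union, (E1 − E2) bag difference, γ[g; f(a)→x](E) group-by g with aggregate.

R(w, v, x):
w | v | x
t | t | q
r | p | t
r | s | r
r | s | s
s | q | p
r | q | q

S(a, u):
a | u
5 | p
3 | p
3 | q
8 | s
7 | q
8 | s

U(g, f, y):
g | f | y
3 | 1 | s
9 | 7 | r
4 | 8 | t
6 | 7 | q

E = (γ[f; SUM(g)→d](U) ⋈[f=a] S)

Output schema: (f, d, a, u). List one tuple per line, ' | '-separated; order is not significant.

Subexpression sizes:
  U → 4
  γ[f; SUM(g)→d](U) → 3
  S → 6
  (γ[f; SUM(g)→d](U) ⋈[f=a] S) → 3

== RESULT ==
f | d | a | u
7 | 15 | 7 | q
8 | 4 | 8 | s
8 | 4 | 8 | s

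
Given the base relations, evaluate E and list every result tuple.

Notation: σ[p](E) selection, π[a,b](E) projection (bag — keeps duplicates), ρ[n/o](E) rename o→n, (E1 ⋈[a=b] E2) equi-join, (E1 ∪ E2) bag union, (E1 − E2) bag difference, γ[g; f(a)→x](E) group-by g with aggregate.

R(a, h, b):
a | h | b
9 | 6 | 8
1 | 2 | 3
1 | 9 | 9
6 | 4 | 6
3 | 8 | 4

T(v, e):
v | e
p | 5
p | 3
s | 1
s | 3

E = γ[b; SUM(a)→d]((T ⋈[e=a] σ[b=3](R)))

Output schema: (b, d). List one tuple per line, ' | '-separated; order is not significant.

Per-node cardinality:
  T → 4
  R → 5
  σ[b=3](R) → 1
  (T ⋈[e=a] σ[b=3](R)) → 1
  γ[b; SUM(a)→d]((T ⋈[e=a] σ[b=3](R))) → 1

== RESULT ==
b | d
3 | 1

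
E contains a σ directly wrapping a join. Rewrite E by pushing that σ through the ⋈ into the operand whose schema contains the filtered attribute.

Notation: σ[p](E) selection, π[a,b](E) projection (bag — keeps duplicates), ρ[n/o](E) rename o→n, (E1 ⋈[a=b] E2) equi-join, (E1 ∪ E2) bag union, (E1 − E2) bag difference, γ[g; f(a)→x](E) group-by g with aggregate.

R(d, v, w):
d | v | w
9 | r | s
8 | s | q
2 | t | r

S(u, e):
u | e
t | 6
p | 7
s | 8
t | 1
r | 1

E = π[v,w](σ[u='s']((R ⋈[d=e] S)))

σ filters on u, owned by the right side.
E' = π[v,w]((R ⋈[d=e] σ[u='s'](S)))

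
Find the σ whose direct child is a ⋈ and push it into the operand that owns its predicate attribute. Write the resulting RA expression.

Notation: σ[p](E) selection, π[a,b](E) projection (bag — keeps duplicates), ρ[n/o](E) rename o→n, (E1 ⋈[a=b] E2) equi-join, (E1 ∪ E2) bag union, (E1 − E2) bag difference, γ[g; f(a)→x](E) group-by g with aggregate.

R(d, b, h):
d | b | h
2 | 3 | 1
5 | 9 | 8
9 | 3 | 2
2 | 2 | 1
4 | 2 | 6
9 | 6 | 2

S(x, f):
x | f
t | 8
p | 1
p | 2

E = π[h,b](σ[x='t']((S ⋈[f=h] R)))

σ filters on x, owned by the left side.
E' = π[h,b]((σ[x='t'](S) ⋈[f=h] R))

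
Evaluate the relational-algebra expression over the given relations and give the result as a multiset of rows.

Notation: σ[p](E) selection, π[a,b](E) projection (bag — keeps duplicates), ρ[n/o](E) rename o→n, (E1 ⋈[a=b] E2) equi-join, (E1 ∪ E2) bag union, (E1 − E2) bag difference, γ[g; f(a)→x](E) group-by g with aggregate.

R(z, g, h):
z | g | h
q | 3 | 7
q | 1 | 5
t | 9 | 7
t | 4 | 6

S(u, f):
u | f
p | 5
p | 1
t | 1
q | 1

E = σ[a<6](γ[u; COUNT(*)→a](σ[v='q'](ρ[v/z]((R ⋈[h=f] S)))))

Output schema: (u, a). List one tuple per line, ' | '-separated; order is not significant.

Stepwise |·|:
  R → 4
  S → 4
  (R ⋈[h=f] S) → 1
  ρ[v/z]((R ⋈[h=f] S)) → 1
  σ[v='q'](ρ[v/z]((R ⋈[h=f] S))) → 1
  γ[u; COUNT(*)→a](σ[v='q'](ρ[v/z]((R ⋈[h=f] S)))) → 1
  σ[a<6](γ[u; COUNT(*)→a](σ[v='q'](ρ[v/z]((R ⋈[h=f] S))))) → 1

== RESULT ==
u | a
p | 1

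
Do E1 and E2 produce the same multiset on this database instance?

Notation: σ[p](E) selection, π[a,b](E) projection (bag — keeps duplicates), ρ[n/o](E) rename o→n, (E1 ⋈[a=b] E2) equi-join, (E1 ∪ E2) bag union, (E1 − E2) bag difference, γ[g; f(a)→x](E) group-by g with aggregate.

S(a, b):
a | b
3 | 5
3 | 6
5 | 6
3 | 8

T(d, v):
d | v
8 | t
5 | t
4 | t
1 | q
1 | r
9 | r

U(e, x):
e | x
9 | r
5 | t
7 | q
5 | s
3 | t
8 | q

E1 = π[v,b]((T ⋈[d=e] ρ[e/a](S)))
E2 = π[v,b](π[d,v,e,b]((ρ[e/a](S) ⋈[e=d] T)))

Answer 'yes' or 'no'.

E1 subexpression sizes:
  T → 6
  S → 4
  ρ[e/a](S) → 4
  (T ⋈[d=e] ρ[e/a](S)) → 1
  π[v,b]((T ⋈[d=e] ρ[e/a](S))) → 1
E2 subexpression sizes:
  S → 4
  ρ[e/a](S) → 4
  T → 6
  (ρ[e/a](S) ⋈[e=d] T) → 1
  π[d,v,e,b]((ρ[e/a](S) ⋈[e=d] T)) → 1
  π[v,b](π[d,v,e,b]((ρ[e/a](S) ⋈[e=d] T))) → 1

E1 and E2 produce the same multiset:
v | b
t | 6

yes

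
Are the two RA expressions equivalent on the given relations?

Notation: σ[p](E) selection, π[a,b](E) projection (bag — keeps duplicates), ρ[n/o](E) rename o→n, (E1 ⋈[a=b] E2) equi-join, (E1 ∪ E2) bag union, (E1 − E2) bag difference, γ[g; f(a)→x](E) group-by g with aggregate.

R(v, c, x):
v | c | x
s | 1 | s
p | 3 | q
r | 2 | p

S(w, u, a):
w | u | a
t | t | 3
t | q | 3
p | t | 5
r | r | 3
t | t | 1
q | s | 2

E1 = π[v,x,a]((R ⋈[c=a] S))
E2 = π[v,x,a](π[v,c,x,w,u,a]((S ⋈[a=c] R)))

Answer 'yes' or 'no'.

E1 subexpression sizes:
  R → 3
  S → 6
  (R ⋈[c=a] S) → 5
  π[v,x,a]((R ⋈[c=a] S)) → 5
E2 subexpression sizes:
  S → 6
  R → 3
  (S ⋈[a=c] R) → 5
  π[v,c,x,w,u,a]((S ⋈[a=c] R)) → 5
  π[v,x,a](π[v,c,x,w,u,a]((S ⋈[a=c] R))) → 5

E1 and E2 produce the same multiset:
v | x | a
p | q | 3
p | q | 3
p | q | 3
r | p | 2
s | s | 1

yes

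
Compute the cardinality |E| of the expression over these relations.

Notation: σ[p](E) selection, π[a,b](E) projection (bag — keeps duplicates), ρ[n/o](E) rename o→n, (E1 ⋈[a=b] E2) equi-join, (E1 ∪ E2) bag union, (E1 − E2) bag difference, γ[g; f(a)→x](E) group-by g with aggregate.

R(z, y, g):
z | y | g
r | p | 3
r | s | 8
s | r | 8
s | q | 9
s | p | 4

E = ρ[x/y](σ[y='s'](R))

Stepwise |·|:
  R → 5
  σ[y='s'](R) → 1
  ρ[x/y](σ[y='s'](R)) → 1

|E| = 1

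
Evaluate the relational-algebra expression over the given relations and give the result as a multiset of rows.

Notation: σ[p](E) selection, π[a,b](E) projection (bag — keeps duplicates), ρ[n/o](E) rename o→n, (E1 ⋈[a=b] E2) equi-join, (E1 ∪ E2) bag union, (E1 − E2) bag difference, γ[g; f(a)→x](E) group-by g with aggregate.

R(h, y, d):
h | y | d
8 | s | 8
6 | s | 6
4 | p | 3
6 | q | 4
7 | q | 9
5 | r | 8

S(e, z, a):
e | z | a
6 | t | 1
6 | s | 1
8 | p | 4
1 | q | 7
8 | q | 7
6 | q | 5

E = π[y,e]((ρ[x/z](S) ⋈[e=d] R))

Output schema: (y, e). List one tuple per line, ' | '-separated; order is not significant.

Per-node cardinality:
  S → 6
  ρ[x/z](S) → 6
  R → 6
  (ρ[x/z](S) ⋈[e=d] R) → 7
  π[y,e]((ρ[x/z](S) ⋈[e=d] R)) → 7

== RESULT ==
y | e
r | 8
r | 8
s | 6
s | 6
s | 6
s | 8
s | 8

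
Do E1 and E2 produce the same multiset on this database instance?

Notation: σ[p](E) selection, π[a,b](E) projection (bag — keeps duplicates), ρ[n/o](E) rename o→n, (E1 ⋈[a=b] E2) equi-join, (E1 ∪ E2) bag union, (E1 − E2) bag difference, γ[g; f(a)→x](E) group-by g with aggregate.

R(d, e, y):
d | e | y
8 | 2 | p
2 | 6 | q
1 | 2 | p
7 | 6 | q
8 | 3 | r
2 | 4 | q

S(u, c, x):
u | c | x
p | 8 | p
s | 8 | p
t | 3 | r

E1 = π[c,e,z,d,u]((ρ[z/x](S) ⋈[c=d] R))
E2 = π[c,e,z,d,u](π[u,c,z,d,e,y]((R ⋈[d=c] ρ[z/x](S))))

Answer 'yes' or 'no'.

E1 subexpression sizes:
  S → 3
  ρ[z/x](S) → 3
  R → 6
  (ρ[z/x](S) ⋈[c=d] R) → 4
  π[c,e,z,d,u]((ρ[z/x](S) ⋈[c=d] R)) → 4
E2 subexpression sizes:
  R → 6
  S → 3
  ρ[z/x](S) → 3
  (R ⋈[d=c] ρ[z/x](S)) → 4
  π[u,c,z,d,e,y]((R ⋈[d=c] ρ[z/x](S))) → 4
  π[c,e,z,d,u](π[u,c,z,d,e,y]((R ⋈[d=c] ρ[z/x](S)))) → 4

E1 and E2 produce the same multiset:
c | e | z | d | u
8 | 2 | p | 8 | p
8 | 2 | p | 8 | s
8 | 3 | p | 8 | p
8 | 3 | p | 8 | s

yes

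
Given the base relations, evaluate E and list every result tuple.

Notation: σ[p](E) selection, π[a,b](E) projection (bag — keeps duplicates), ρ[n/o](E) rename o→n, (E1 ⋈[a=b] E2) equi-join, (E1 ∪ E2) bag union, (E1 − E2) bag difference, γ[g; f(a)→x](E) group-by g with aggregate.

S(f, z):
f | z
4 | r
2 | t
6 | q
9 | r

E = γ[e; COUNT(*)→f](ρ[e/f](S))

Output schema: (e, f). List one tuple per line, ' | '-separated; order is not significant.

Stepwise |·|:
  S → 4
  ρ[e/f](S) → 4
  γ[e; COUNT(*)→f](ρ[e/f](S)) → 4

== RESULT ==
e | f
2 | 1
4 | 1
6 | 1
9 | 1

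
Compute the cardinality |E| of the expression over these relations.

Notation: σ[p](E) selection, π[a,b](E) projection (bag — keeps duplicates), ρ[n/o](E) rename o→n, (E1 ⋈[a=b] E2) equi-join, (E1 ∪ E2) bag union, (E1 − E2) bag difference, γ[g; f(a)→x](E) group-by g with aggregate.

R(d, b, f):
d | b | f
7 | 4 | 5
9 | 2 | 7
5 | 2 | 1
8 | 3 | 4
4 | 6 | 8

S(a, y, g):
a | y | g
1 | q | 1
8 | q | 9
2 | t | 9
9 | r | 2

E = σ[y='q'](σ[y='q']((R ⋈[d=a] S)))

Per-node cardinality:
  R → 5
  S → 4
  (R ⋈[d=a] S) → 2
  σ[y='q']((R ⋈[d=a] S)) → 1
  σ[y='q'](σ[y='q']((R ⋈[d=a] S))) → 1

|E| = 1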